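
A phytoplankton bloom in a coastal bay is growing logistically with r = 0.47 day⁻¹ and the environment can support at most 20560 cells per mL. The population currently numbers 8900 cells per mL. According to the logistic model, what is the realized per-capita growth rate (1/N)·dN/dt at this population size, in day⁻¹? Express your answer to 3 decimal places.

0.267 per day

(1/N)·dN/dt = r(1 − N/K) = 0.47 × (1 − 8900/20560).
= 0.47 × 0.56712 = 0.26655.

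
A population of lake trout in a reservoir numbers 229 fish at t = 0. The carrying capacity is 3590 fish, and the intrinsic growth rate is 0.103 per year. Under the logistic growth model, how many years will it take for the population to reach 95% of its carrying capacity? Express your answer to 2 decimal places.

A = (K − N₀)/N₀ = (3590 − 229)/229 = 14.677.
Solve 3590/(1 + 14.677·e^(−0.103t)) = 3410.5: 1 + 14.677·e^(−0.103t) = 1.0526, so e^(−0.103t) = 0.00358603.
−0.103·t = ln(0.00358603) = -5.6307, so t = 5.6307/0.103 = 54.667.

54.67 years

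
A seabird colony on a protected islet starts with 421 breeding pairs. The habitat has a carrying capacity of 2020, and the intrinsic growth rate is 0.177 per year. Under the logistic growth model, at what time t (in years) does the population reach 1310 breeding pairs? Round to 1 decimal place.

11.0 years

A = (K − N₀)/N₀ = (2020 − 421)/421 = 3.7981.
Solve 2020/(1 + 3.7981·e^(−0.177t)) = 1310: 1 + 3.7981·e^(−0.177t) = 1.542, so e^(−0.177t) = 0.142699.
−0.177·t = ln(0.142699) = -1.947, so t = 1.947/0.177 = 11.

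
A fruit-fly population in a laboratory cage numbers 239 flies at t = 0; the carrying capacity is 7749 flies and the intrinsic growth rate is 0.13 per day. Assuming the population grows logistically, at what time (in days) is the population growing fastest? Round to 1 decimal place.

Logistic growth is fastest at N = K/2 = 3874.5.
A = (K − N₀)/N₀ = 31.423. Set K/(1 + A·e^(−rt)) = K/2 → A·e^(−rt) = 1.
e^(−0.13t) = 1/31.423 = 0.0318242, so t = ln(31.423)/0.13 = 3.4475/0.13 = 26.519.

26.5 days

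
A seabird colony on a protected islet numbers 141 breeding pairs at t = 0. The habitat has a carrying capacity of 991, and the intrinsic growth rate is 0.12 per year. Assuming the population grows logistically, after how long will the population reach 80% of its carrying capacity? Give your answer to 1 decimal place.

A = (K − N₀)/N₀ = (991 − 141)/141 = 6.0284.
Solve 991/(1 + 6.0284·e^(−0.12t)) = 792.8: 1 + 6.0284·e^(−0.12t) = 1.25, so e^(−0.12t) = 0.0414706.
−0.12·t = ln(0.0414706) = -3.1828, so t = 3.1828/0.12 = 26.523.

26.5 years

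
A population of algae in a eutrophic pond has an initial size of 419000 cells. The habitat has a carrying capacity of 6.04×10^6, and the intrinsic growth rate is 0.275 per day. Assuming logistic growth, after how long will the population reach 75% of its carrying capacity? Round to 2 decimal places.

13.44 days

A = (K − N₀)/N₀ = (6.04×10^6 − 419000)/419000 = 13.415.
Solve 6.04×10^6/(1 + 13.415·e^(−0.275t)) = 4.53×10^6: 1 + 13.415·e^(−0.275t) = 1.3333, so e^(−0.275t) = 0.0248473.
−0.275·t = ln(0.0248473) = -3.695, so t = 3.695/0.275 = 13.436.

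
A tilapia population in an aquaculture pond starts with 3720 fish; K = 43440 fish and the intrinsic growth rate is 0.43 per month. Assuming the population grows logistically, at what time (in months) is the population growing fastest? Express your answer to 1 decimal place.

Logistic growth is fastest at N = K/2 = 21720.
A = (K − N₀)/N₀ = 10.677. Set K/(1 + A·e^(−rt)) = K/2 → A·e^(−rt) = 1.
e^(−0.43t) = 1/10.677 = 0.0936556, so t = ln(10.677)/0.43 = 2.3681/0.43 = 5.5073.

5.5 months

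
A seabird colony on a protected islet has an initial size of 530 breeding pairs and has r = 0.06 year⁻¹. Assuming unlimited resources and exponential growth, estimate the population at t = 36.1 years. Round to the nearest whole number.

4623 breeding pairs

N(t) = N₀·e^(rt) = 530 × e^(0.06×36.1) = 530 × e^2.166.
e^2.166 ≈ 8.7233, so N ≈ 530 × 8.7233 = 4623.36.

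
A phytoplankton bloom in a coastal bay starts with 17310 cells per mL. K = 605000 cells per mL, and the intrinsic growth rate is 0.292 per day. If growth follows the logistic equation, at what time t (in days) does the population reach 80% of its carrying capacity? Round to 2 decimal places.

16.82 days

A = (K − N₀)/N₀ = (605000 − 17310)/17310 = 33.951.
Solve 605000/(1 + 33.951·e^(−0.292t)) = 484000: 1 + 33.951·e^(−0.292t) = 1.25, so e^(−0.292t) = 0.00736358.
−0.292·t = ln(0.00736358) = -4.9112, so t = 4.9112/0.292 = 16.819.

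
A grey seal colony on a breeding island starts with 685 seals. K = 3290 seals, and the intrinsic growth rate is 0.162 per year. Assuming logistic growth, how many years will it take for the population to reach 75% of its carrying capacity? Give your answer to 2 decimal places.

15.03 years

A = (K − N₀)/N₀ = (3290 − 685)/685 = 3.8029.
Solve 3290/(1 + 3.8029·e^(−0.162t)) = 2467.5: 1 + 3.8029·e^(−0.162t) = 1.3333, so e^(−0.162t) = 0.087652.
−0.162·t = ln(0.087652) = -2.4344, so t = 2.4344/0.162 = 15.027.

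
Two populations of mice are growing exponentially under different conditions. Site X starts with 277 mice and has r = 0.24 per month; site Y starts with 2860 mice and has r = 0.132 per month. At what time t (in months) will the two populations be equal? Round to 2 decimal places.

21.62 months

Set 277·e^(0.24t) = 2860·e^(0.132t).
e^((0.24 − 0.132)t) = 2860/277 → e^(0.108·t) = 10.325.
0.108·t = ln(10.325) = 2.3346, so t = 2.3346/0.108 = 21.616.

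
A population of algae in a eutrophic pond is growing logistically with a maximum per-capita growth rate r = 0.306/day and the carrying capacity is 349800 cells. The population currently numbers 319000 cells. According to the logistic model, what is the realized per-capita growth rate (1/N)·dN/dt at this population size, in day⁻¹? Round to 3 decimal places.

(1/N)·dN/dt = r(1 − N/K) = 0.306 × (1 − 319000/349800).
= 0.306 × 0.08805 = 0.026943.

0.027 per day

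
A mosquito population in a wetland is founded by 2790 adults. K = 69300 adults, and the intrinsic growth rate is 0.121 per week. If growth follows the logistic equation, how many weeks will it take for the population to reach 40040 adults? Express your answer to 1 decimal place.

28.8 weeks

A = (K − N₀)/N₀ = (69300 − 2790)/2790 = 23.839.
Solve 69300/(1 + 23.839·e^(−0.121t)) = 40040: 1 + 23.839·e^(−0.121t) = 1.7308, so e^(−0.121t) = 0.0306547.
−0.121·t = ln(0.0306547) = -3.485, so t = 3.485/0.121 = 28.801.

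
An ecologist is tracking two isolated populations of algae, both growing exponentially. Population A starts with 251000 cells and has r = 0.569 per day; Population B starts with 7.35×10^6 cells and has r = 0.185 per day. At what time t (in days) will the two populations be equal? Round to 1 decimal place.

8.8 days

Set 251000·e^(0.569t) = 7.35×10^6·e^(0.185t).
e^((0.569 − 0.185)t) = 7.35×10^6/251000 → e^(0.384·t) = 29.283.
0.384·t = ln(29.283) = 3.377, so t = 3.377/0.384 = 8.7943.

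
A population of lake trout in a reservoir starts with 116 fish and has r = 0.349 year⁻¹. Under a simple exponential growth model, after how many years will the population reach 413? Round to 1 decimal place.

3.6 years

Set N₀·e^(rt) = 413: e^(0.349·t) = 413/116 = 3.5603.
0.349·t = ln(3.5603) = 1.2699, so t = 1.2699/0.349 = 3.6386.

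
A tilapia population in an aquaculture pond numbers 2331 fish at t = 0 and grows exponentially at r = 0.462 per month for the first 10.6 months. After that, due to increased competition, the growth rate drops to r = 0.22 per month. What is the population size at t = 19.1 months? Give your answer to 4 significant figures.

Phase 1: N(10.6) = 2331·e^(0.462×10.6) = 2331·e^4.897 = 312154.
Phase 2 runs for 19.1 − 10.6 = 8.5 months at r = 0.22.
N(19.1) = 312154·e^(0.22×8.5) = 312154·e^1.87 = 2.025349×10^6.

2025000 fish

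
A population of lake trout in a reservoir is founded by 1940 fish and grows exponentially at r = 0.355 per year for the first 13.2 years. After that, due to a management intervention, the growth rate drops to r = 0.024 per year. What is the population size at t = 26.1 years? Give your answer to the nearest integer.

Phase 1: N(13.2) = 1940·e^(0.355×13.2) = 1940·e^4.686 = 210332.
Phase 2 runs for 26.1 − 13.2 = 12.9 years at r = 0.024.
N(26.1) = 210332·e^(0.024×12.9) = 210332·e^0.3096 = 286657.

286657 fish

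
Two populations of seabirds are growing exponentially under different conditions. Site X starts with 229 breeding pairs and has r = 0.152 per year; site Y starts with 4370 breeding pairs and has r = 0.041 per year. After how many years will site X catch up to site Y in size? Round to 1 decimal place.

26.6 years

Set 229·e^(0.152t) = 4370·e^(0.041t).
e^((0.152 − 0.041)t) = 4370/229 → e^(0.111·t) = 19.083.
0.111·t = ln(19.083) = 2.9488, so t = 2.9488/0.111 = 26.566.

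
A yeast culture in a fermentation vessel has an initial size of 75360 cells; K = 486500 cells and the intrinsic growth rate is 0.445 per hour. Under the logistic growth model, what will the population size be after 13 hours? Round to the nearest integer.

478477 cells

A = (K − N₀)/N₀ = (486500 − 75360)/75360 = 5.4557.
N(t) = K/(1 + A·e^(−rt)) = 486500/(1 + 5.4557×e^(−0.445×13)).
e^(−5.785) = 0.0030733; denominator = 1 + 5.4557×0.0030733 = 1.0168.
N = 486500/1.0168 = 478477.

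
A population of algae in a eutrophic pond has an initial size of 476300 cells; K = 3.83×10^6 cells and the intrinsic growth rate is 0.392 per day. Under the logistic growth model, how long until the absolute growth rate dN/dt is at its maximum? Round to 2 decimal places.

4.98 days

Logistic growth is fastest at N = K/2 = 1.915×10^6.
A = (K − N₀)/N₀ = 7.0412. Set K/(1 + A·e^(−rt)) = K/2 → A·e^(−rt) = 1.
e^(−0.392t) = 1/7.0412 = 0.142022, so t = ln(7.0412)/0.392 = 1.9518/0.392 = 4.979.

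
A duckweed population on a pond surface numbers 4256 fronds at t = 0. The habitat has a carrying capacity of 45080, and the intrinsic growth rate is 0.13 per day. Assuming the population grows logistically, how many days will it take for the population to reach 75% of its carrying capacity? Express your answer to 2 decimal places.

A = (K − N₀)/N₀ = (45080 − 4256)/4256 = 9.5921.
Solve 45080/(1 + 9.5921·e^(−0.13t)) = 33810: 1 + 9.5921·e^(−0.13t) = 1.3333, so e^(−0.13t) = 0.0347508.
−0.13·t = ln(0.0347508) = -3.3596, so t = 3.3596/0.13 = 25.843.

25.84 days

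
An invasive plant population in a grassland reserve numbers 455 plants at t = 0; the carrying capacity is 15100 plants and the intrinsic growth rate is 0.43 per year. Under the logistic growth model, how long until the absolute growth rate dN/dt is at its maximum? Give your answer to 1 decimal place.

8.1 years

Logistic growth is fastest at N = K/2 = 7550.
A = (K − N₀)/N₀ = 32.187. Set K/(1 + A·e^(−rt)) = K/2 → A·e^(−rt) = 1.
e^(−0.43t) = 1/32.187 = 0.0310686, so t = ln(32.187)/0.43 = 3.4716/0.43 = 8.0734.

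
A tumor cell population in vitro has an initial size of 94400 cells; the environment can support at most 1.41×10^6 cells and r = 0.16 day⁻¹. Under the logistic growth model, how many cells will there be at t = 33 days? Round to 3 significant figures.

1320000 cells

A = (K − N₀)/N₀ = (1.41×10^6 − 94400)/94400 = 13.936.
N(t) = K/(1 + A·e^(−rt)) = 1.41×10^6/(1 + 13.936×e^(−0.16×33)).
e^(−5.28) = 0.0050924; denominator = 1 + 13.936×0.0050924 = 1.071.
N = 1.41×10^6/1.071 = 1.316563×10^6.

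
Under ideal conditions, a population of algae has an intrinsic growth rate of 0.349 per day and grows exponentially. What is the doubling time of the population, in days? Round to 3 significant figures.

1.99 days

Doubling time t_d = ln(2)/r = 0.6931/0.349 = 1.9861.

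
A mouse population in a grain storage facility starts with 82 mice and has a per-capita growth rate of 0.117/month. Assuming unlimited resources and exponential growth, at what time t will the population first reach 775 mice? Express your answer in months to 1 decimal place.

19.2 months

Set N₀·e^(rt) = 775: e^(0.117·t) = 775/82 = 9.4512.
0.117·t = ln(9.4512) = 2.2461, so t = 2.2461/0.117 = 19.198.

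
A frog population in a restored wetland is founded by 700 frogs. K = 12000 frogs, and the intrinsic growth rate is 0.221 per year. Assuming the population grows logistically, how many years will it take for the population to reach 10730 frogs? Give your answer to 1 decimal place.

A = (K − N₀)/N₀ = (12000 − 700)/700 = 16.143.
Solve 12000/(1 + 16.143·e^(−0.221t)) = 10730: 1 + 16.143·e^(−0.221t) = 1.1184, so e^(−0.221t) = 0.00733202.
−0.221·t = ln(0.00733202) = -4.9155, so t = 4.9155/0.221 = 22.242.

22.2 years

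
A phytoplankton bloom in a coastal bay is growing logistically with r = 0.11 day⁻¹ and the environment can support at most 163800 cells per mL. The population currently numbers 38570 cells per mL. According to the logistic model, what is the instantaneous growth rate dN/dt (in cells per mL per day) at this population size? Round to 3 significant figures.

dN/dt = rN(1 − N/K) = 0.11 × 38570 × (1 − 38570/163800).
1 − 38570/163800 = 0.76453; dN/dt = 0.11 × 38570 × 0.76453 = 3243.7.

3240 cells per mL per day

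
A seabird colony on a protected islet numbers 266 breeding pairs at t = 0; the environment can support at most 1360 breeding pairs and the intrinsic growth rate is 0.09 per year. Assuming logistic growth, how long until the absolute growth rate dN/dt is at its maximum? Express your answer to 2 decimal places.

15.71 years

Logistic growth is fastest at N = K/2 = 680.
A = (K − N₀)/N₀ = 4.1128. Set K/(1 + A·e^(−rt)) = K/2 → A·e^(−rt) = 1.
e^(−0.09t) = 1/4.1128 = 0.243144, so t = ln(4.1128)/0.09 = 1.4141/0.09 = 15.712.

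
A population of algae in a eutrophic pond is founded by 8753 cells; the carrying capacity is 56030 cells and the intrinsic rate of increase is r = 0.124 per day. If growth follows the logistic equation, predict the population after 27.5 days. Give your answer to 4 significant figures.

47540 cells

A = (K − N₀)/N₀ = (56030 − 8753)/8753 = 5.4012.
N(t) = K/(1 + A·e^(−rt)) = 56030/(1 + 5.4012×e^(−0.124×27.5)).
e^(−3.41) = 0.033041; denominator = 1 + 5.4012×0.033041 = 1.1785.
N = 56030/1.1785 = 47545.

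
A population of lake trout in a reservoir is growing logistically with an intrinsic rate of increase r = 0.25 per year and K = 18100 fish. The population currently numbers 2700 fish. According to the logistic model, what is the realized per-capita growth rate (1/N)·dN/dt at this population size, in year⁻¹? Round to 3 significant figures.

(1/N)·dN/dt = r(1 − N/K) = 0.25 × (1 − 2700/18100).
= 0.25 × 0.85083 = 0.21271.

0.213 per year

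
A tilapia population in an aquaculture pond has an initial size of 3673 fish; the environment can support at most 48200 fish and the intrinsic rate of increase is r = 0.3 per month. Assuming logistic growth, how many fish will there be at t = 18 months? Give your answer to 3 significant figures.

45700 fish

A = (K − N₀)/N₀ = (48200 − 3673)/3673 = 12.123.
N(t) = K/(1 + A·e^(−rt)) = 48200/(1 + 12.123×e^(−0.3×18)).
e^(−5.4) = 0.0045166; denominator = 1 + 12.123×0.0045166 = 1.0548.
N = 48200/1.0548 = 45697.9.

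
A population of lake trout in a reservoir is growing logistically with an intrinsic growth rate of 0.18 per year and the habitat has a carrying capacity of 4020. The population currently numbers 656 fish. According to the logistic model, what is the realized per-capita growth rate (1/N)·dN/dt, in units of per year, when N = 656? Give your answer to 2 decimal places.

(1/N)·dN/dt = r(1 − N/K) = 0.18 × (1 − 656/4020).
= 0.18 × 0.83682 = 0.15063.

0.15 per year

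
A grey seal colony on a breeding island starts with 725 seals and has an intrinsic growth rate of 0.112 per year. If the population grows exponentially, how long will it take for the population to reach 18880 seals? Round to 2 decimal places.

Set N₀·e^(rt) = 18880: e^(0.112·t) = 18880/725 = 26.041.
0.112·t = ln(26.041) = 3.2597, so t = 3.2597/0.112 = 29.104.

29.10 years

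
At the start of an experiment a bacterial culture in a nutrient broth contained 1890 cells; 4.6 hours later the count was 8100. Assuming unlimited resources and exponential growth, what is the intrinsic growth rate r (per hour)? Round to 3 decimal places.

0.316 per hour

From N(t) = N₀·e^(rt): e^(r·4.6) = 8100/1890 = 4.2857.
r·4.6 = ln(4.2857) = 1.4553, so r = 1.4553/4.6 = 0.31637.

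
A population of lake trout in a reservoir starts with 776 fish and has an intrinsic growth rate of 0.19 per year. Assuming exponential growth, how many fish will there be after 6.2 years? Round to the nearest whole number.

2520 fish

N(t) = N₀·e^(rt) = 776 × e^(0.19×6.2) = 776 × e^1.178.
e^1.178 ≈ 3.2479, so N ≈ 776 × 3.2479 = 2520.35.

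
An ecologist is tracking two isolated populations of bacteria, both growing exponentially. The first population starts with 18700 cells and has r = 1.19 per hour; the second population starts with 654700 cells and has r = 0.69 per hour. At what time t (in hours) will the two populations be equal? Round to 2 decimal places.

Set 18700·e^(1.19t) = 654700·e^(0.69t).
e^((1.19 − 0.69)t) = 654700/18700 → e^(0.5·t) = 35.011.
0.5·t = ln(35.011) = 3.5557, so t = 3.5557/0.5 = 7.1113.

7.11 hours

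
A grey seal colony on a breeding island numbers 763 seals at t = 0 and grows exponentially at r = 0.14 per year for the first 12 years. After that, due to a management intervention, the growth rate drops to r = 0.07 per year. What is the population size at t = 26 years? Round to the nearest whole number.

10908 seals

Phase 1: N(12) = 763·e^(0.14×12) = 763·e^1.68 = 4093.92.
Phase 2 runs for 26 − 12 = 14 years at r = 0.07.
N(26) = 4093.92·e^(0.07×14) = 4093.92·e^0.98 = 10908.1.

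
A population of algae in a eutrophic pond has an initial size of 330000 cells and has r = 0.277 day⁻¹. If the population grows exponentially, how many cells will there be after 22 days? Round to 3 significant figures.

146000000 cells

N(t) = N₀·e^(rt) = 330000 × e^(0.277×22) = 330000 × e^6.094.
e^6.094 ≈ 443.19, so N ≈ 330000 × 443.19 = 1.462529×10^8.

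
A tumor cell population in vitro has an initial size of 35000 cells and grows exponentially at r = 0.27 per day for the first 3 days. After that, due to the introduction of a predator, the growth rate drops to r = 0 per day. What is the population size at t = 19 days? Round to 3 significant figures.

Phase 1: N(3) = 35000·e^(0.27×3) = 35000·e^0.81 = 78676.8.
Phase 2 runs for 19 − 3 = 16 days at r = 0.
N(19) = 78676.8·e^(0×16) = 78676.8·e^-0 = 78676.8.

78700 cells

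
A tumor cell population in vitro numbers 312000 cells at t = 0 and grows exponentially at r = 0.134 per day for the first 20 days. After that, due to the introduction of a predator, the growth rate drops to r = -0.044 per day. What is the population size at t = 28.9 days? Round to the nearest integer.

Phase 1: N(20) = 312000·e^(0.134×20) = 312000·e^2.68 = 4.550549×10^6.
Phase 2 runs for 28.9 − 20 = 8.9 days at r = -0.044.
N(28.9) = 4.550549×10^6·e^(-0.044×8.9) = 4.550549×10^6·e^-0.3916 = 3.076055×10^6.

3076055 cells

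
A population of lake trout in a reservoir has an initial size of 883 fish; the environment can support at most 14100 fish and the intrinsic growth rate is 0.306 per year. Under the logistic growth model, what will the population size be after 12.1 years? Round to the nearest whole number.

A = (K − N₀)/N₀ = (14100 − 883)/883 = 14.968.
N(t) = K/(1 + A·e^(−rt)) = 14100/(1 + 14.968×e^(−0.306×12.1)).
e^(−3.703) = 0.024659; denominator = 1 + 14.968×0.024659 = 1.3691.
N = 14100/1.3691 = 10298.7.

10299 fish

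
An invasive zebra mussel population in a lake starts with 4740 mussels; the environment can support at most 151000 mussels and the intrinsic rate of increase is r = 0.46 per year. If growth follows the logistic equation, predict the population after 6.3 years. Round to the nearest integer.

55901 mussels

A = (K − N₀)/N₀ = (151000 − 4740)/4740 = 30.857.
N(t) = K/(1 + A·e^(−rt)) = 151000/(1 + 30.857×e^(−0.46×6.3)).
e^(−2.898) = 0.055133; denominator = 1 + 30.857×0.055133 = 2.7012.
N = 151000/2.7012 = 55900.6.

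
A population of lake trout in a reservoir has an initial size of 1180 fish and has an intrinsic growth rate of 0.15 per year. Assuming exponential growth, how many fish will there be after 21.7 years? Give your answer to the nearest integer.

N(t) = N₀·e^(rt) = 1180 × e^(0.15×21.7) = 1180 × e^3.255.
e^3.255 ≈ 25.92, so N ≈ 1180 × 25.92 = 30585.1.

30585 fish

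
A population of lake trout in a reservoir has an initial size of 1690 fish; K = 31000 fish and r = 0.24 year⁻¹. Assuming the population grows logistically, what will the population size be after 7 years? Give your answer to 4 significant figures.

7325 fish

A = (K − N₀)/N₀ = (31000 − 1690)/1690 = 17.343.
N(t) = K/(1 + A·e^(−rt)) = 31000/(1 + 17.343×e^(−0.24×7)).
e^(−1.68) = 0.18637; denominator = 1 + 17.343×0.18637 = 4.2323.
N = 31000/4.2323 = 7324.59.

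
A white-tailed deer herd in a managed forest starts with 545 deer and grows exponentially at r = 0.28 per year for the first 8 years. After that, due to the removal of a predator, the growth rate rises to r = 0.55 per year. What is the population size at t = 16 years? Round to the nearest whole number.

Phase 1: N(8) = 545·e^(0.28×8) = 545·e^2.24 = 5119.37.
Phase 2 runs for 16 − 8 = 8 years at r = 0.55.
N(16) = 5119.37·e^(0.55×8) = 5119.37·e^4.4 = 416977.

416977 deer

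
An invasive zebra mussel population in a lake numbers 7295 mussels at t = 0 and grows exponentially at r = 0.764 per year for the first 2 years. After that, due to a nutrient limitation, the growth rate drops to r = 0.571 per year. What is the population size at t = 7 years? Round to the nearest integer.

584168 mussels

Phase 1: N(2) = 7295·e^(0.764×2) = 7295·e^1.528 = 33622.3.
Phase 2 runs for 7 − 2 = 5 years at r = 0.571.
N(7) = 33622.3·e^(0.571×5) = 33622.3·e^2.855 = 584168.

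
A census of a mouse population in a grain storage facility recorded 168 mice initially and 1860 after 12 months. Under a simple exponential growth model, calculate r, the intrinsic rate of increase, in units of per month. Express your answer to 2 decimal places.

From N(t) = N₀·e^(rt): e^(r·12) = 1860/168 = 11.071.
r·12 = ln(11.071) = 2.4044, so r = 2.4044/12 = 0.20036.

0.20 per month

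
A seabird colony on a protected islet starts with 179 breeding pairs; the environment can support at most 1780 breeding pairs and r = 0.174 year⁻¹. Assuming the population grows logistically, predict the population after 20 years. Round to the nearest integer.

A = (K − N₀)/N₀ = (1780 − 179)/179 = 8.9441.
N(t) = K/(1 + A·e^(−rt)) = 1780/(1 + 8.9441×e^(−0.174×20)).
e^(−3.48) = 0.030807; denominator = 1 + 8.9441×0.030807 = 1.2755.
N = 1780/1.2755 = 1395.48.

1395 breeding pairs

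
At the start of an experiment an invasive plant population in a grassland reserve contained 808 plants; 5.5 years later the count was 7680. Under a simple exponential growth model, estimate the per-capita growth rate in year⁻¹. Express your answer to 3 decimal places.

From N(t) = N₀·e^(rt): e^(r·5.5) = 7680/808 = 9.505.
r·5.5 = ln(9.505) = 2.2518, so r = 2.2518/5.5 = 0.40942.

0.409 per year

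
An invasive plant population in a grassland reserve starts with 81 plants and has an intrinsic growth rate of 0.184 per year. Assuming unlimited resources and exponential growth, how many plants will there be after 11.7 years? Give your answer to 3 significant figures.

697 plants

N(t) = N₀·e^(rt) = 81 × e^(0.184×11.7) = 81 × e^2.153.
e^2.153 ≈ 8.6089, so N ≈ 81 × 8.6089 = 697.323.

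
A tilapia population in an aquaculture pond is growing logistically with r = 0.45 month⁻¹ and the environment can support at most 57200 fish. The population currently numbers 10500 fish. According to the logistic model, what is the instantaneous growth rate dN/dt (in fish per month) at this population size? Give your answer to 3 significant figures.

3860 fish per month

dN/dt = rN(1 − N/K) = 0.45 × 10500 × (1 − 10500/57200).
1 − 10500/57200 = 0.81643; dN/dt = 0.45 × 10500 × 0.81643 = 3857.6.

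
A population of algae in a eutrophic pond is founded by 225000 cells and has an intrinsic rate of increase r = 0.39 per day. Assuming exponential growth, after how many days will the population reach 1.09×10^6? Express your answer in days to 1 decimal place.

4.0 days

Set N₀·e^(rt) = 1.09×10^6: e^(0.39·t) = 1.09×10^6/225000 = 4.8444.
0.39·t = ln(4.8444) = 1.5778, so t = 1.5778/0.39 = 4.0457.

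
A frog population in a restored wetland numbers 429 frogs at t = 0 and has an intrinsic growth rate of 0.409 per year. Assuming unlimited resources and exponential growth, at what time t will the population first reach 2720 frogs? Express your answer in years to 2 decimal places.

Set N₀·e^(rt) = 2720: e^(0.409·t) = 2720/429 = 6.3403.
0.409·t = ln(6.3403) = 1.8469, so t = 1.8469/0.409 = 4.5157.

4.52 years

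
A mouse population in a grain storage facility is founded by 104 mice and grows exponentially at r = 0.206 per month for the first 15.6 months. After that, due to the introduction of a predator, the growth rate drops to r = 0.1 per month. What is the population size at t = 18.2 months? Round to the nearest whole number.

Phase 1: N(15.6) = 104·e^(0.206×15.6) = 104·e^3.214 = 2586.32.
Phase 2 runs for 18.2 − 15.6 = 2.6 months at r = 0.1.
N(18.2) = 2586.32·e^(0.1×2.6) = 2586.32·e^0.26 = 3354.27.

3354 mice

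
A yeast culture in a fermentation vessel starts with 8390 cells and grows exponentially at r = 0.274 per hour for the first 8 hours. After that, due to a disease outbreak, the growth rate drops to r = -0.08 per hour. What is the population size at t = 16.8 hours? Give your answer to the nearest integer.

Phase 1: N(8) = 8390·e^(0.274×8) = 8390·e^2.192 = 75116.5.
Phase 2 runs for 16.8 − 8 = 8.8 hours at r = -0.08.
N(16.8) = 75116.5·e^(-0.08×8.8) = 75116.5·e^-0.704 = 37152.9.

37153 cells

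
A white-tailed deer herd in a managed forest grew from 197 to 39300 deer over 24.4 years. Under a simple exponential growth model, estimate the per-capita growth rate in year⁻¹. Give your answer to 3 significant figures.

From N(t) = N₀·e^(rt): e^(r·24.4) = 39300/197 = 199.49.
r·24.4 = ln(199.49) = 5.2958, so r = 5.2958/24.4 = 0.21704.

0.217 per year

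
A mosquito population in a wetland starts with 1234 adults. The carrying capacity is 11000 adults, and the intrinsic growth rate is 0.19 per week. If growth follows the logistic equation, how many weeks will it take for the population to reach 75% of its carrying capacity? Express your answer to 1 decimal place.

A = (K − N₀)/N₀ = (11000 − 1234)/1234 = 7.9141.
Solve 11000/(1 + 7.9141·e^(−0.19t)) = 8250: 1 + 7.9141·e^(−0.19t) = 1.3333, so e^(−0.19t) = 0.0421189.
−0.19·t = ln(0.0421189) = -3.1673, so t = 3.1673/0.19 = 16.67.

16.7 weeks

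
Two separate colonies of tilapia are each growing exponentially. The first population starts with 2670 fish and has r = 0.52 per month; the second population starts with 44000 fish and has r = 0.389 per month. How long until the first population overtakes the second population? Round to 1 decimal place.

Set 2670·e^(0.52t) = 44000·e^(0.389t).
e^((0.52 − 0.389)t) = 44000/2670 → e^(0.131·t) = 16.479.
0.131·t = ln(16.479) = 2.8021, so t = 2.8021/0.131 = 21.39.

21.4 months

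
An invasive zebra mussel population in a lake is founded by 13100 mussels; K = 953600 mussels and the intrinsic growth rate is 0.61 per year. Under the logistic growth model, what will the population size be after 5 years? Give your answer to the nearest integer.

216723 mussels

A = (K − N₀)/N₀ = (953600 − 13100)/13100 = 71.794.
N(t) = K/(1 + A·e^(−rt)) = 953600/(1 + 71.794×e^(−0.61×5)).
e^(−3.05) = 0.047359; denominator = 1 + 71.794×0.047359 = 4.4001.
N = 953600/4.4001 = 216723.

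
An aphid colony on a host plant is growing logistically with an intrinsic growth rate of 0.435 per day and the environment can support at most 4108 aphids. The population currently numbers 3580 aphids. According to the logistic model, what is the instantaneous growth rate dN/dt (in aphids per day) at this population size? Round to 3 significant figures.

dN/dt = rN(1 − N/K) = 0.435 × 3580 × (1 − 3580/4108).
1 − 3580/4108 = 0.12853; dN/dt = 0.435 × 3580 × 0.12853 = 200.16.

200 aphids per day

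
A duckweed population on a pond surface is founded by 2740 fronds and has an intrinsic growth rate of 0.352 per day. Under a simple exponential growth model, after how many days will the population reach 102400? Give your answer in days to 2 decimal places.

10.29 days

Set N₀·e^(rt) = 102400: e^(0.352·t) = 102400/2740 = 37.372.
0.352·t = ln(37.372) = 3.6209, so t = 3.6209/0.352 = 10.287.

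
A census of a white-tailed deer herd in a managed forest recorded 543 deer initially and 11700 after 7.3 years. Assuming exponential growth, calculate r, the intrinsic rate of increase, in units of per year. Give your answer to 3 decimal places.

From N(t) = N₀·e^(rt): e^(r·7.3) = 11700/543 = 21.547.
r·7.3 = ln(21.547) = 3.0702, so r = 3.0702/7.3 = 0.42058.

0.421 per year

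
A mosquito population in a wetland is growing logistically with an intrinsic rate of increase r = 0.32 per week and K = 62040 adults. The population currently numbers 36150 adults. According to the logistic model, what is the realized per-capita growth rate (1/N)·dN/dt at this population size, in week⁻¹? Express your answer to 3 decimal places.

0.134 per week

(1/N)·dN/dt = r(1 − N/K) = 0.32 × (1 − 36150/62040).
= 0.32 × 0.41731 = 0.13354.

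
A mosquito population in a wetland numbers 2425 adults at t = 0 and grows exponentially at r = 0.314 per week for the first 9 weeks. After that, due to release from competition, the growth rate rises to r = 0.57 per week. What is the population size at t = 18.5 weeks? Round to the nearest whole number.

Phase 1: N(9) = 2425·e^(0.314×9) = 2425·e^2.826 = 40928.7.
Phase 2 runs for 18.5 − 9 = 9.5 weeks at r = 0.57.
N(18.5) = 40928.7·e^(0.57×9.5) = 40928.7·e^5.415 = 9.198829×10^6.

9198829 adults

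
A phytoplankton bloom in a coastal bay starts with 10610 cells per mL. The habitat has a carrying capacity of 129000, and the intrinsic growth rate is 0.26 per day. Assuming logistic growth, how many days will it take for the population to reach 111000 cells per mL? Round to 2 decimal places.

A = (K − N₀)/N₀ = (129000 − 10610)/10610 = 11.158.
Solve 129000/(1 + 11.158·e^(−0.26t)) = 111000: 1 + 11.158·e^(−0.26t) = 1.1622, so e^(−0.26t) = 0.0145328.
−0.26·t = ln(0.0145328) = -4.2313, so t = 4.2313/0.26 = 16.274.

16.27 days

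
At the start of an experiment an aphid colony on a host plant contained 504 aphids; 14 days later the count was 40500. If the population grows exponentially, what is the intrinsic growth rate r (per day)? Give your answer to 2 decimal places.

From N(t) = N₀·e^(rt): e^(r·14) = 40500/504 = 80.357.
r·14 = ln(80.357) = 4.3865, so r = 4.3865/14 = 0.31332.

0.31 per day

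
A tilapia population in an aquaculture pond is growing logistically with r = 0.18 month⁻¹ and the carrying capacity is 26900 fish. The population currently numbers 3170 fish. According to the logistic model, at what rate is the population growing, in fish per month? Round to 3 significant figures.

dN/dt = rN(1 − N/K) = 0.18 × 3170 × (1 − 3170/26900).
1 − 3170/26900 = 0.88216; dN/dt = 0.18 × 3170 × 0.88216 = 503.36.

503 fish per month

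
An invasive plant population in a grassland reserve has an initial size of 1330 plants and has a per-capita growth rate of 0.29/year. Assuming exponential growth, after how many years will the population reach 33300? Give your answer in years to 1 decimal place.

11.1 years

Set N₀·e^(rt) = 33300: e^(0.29·t) = 33300/1330 = 25.038.
0.29·t = ln(25.038) = 3.2204, so t = 3.2204/0.29 = 11.105.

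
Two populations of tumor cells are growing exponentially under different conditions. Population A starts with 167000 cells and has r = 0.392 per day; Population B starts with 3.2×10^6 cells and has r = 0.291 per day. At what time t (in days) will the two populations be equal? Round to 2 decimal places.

Set 167000·e^(0.392t) = 3.2×10^6·e^(0.291t).
e^((0.392 − 0.291)t) = 3.2×10^6/167000 → e^(0.101·t) = 19.162.
0.101·t = ln(19.162) = 2.9529, so t = 2.9529/0.101 = 29.237.

29.24 days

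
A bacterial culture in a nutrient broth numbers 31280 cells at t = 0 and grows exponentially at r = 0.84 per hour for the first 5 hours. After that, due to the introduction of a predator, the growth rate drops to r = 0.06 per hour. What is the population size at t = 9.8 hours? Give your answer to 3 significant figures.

Phase 1: N(5) = 31280·e^(0.84×5) = 31280·e^4.2 = 2.085948×10^6.
Phase 2 runs for 9.8 − 5 = 4.8 hours at r = 0.06.
N(9.8) = 2.085948×10^6·e^(0.06×4.8) = 2.085948×10^6·e^0.288 = 2.782149×10^6.

2780000 cells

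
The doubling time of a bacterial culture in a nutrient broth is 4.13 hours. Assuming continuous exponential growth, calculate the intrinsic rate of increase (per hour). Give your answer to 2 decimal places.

0.17 per hour

r = ln(2)/t_d = 0.6931/4.13 = 0.16783.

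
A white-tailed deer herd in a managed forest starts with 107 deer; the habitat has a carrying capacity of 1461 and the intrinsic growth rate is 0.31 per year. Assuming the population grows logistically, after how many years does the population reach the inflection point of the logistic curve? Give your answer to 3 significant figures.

8.19 years

Logistic growth is fastest at N = K/2 = 730.5.
A = (K − N₀)/N₀ = 12.654. Set K/(1 + A·e^(−rt)) = K/2 → A·e^(−rt) = 1.
e^(−0.31t) = 1/12.654 = 0.0790251, so t = ln(12.654)/0.31 = 2.538/0.31 = 8.1871.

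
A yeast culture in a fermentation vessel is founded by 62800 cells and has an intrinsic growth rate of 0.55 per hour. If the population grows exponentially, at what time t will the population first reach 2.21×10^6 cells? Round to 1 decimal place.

Set N₀·e^(rt) = 2.21×10^6: e^(0.55·t) = 2.21×10^6/62800 = 35.191.
0.55·t = ln(35.191) = 3.5608, so t = 3.5608/0.55 = 6.4742.

6.5 hours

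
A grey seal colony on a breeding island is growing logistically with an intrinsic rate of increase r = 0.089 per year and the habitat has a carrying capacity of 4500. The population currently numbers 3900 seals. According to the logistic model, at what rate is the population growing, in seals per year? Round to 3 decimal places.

dN/dt = rN(1 − N/K) = 0.089 × 3900 × (1 − 3900/4500).
1 − 3900/4500 = 0.13333; dN/dt = 0.089 × 3900 × 0.13333 = 46.28.

46.280 seals per year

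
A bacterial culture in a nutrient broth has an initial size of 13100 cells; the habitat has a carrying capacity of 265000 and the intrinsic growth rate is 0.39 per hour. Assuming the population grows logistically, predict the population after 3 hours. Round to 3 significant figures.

38000 cells

A = (K − N₀)/N₀ = (265000 − 13100)/13100 = 19.229.
N(t) = K/(1 + A·e^(−rt)) = 265000/(1 + 19.229×e^(−0.39×3)).
e^(−1.17) = 0.31037; denominator = 1 + 19.229×0.31037 = 6.968.
N = 265000/6.968 = 38030.7.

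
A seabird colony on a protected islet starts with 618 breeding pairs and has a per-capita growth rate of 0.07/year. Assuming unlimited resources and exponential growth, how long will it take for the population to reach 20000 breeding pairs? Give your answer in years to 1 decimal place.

Set N₀·e^(rt) = 20000: e^(0.07·t) = 20000/618 = 32.362.
0.07·t = ln(32.362) = 3.477, so t = 3.477/0.07 = 49.671.

49.7 years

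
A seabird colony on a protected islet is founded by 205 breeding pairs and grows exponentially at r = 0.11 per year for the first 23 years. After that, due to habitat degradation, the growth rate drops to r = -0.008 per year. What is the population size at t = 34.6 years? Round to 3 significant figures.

Phase 1: N(23) = 205·e^(0.11×23) = 205·e^2.53 = 2573.47.
Phase 2 runs for 34.6 − 23 = 11.6 years at r = -0.008.
N(34.6) = 2573.47·e^(-0.008×11.6) = 2573.47·e^-0.0928 = 2345.4.

2350 breeding pairs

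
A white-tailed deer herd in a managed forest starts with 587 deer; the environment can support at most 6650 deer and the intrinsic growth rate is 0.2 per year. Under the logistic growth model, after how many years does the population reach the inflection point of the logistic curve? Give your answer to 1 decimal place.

11.7 years

Logistic growth is fastest at N = K/2 = 3325.
A = (K − N₀)/N₀ = 10.329. Set K/(1 + A·e^(−rt)) = K/2 → A·e^(−rt) = 1.
e^(−0.2t) = 1/10.329 = 0.0968168, so t = ln(10.329)/0.2 = 2.3349/0.2 = 11.675.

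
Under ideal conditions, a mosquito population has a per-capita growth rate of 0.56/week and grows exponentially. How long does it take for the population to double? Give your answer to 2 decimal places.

Doubling time t_d = ln(2)/r = 0.6931/0.56 = 1.2378.

1.24 weeks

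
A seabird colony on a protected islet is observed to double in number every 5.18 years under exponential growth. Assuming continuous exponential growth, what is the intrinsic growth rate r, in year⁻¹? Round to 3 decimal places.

r = ln(2)/t_d = 0.6931/5.18 = 0.13381.

0.134 per year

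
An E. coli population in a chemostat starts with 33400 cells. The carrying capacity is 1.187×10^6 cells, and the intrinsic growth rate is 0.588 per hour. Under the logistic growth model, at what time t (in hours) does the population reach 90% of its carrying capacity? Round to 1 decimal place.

9.8 hours

A = (K − N₀)/N₀ = (1.187×10^6 − 33400)/33400 = 34.539.
Solve 1.187×10^6/(1 + 34.539·e^(−0.588t)) = 1.0683×10^6: 1 + 34.539·e^(−0.588t) = 1.1111, so e^(−0.588t) = 0.00321698.
−0.588·t = ln(0.00321698) = -5.7393, so t = 5.7393/0.588 = 9.7607.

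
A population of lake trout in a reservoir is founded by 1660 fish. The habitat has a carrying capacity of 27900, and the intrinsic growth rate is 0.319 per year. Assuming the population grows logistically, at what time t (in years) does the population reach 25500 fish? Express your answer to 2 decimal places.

16.06 years

A = (K − N₀)/N₀ = (27900 − 1660)/1660 = 15.807.
Solve 27900/(1 + 15.807·e^(−0.319t)) = 25500: 1 + 15.807·e^(−0.319t) = 1.0941, so e^(−0.319t) = 0.00595409.
−0.319·t = ln(0.00595409) = -5.1237, so t = 5.1237/0.319 = 16.062.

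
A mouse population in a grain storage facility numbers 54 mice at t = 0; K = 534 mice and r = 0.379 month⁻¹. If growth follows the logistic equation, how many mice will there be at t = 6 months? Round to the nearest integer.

279 mice

A = (K − N₀)/N₀ = (534 − 54)/54 = 8.8889.
N(t) = K/(1 + A·e^(−rt)) = 534/(1 + 8.8889×e^(−0.379×6)).
e^(−2.274) = 0.1029; denominator = 1 + 8.8889×0.1029 = 1.9147.
N = 534/1.9147 = 278.9.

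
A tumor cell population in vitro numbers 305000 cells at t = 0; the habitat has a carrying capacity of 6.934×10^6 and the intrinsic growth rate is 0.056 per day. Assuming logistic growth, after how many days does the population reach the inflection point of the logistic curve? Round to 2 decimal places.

54.98 days

Logistic growth is fastest at N = K/2 = 3.467×10^6.
A = (K − N₀)/N₀ = 21.734. Set K/(1 + A·e^(−rt)) = K/2 → A·e^(−rt) = 1.
e^(−0.056t) = 1/21.734 = 0.04601, so t = ln(21.734)/0.056 = 3.0789/0.056 = 54.98.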